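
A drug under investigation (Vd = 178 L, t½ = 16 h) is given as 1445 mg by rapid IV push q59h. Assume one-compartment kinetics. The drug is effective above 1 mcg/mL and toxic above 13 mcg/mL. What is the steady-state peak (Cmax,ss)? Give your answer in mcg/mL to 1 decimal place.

Over one 59-h interval, 59/16 ≈ 3.6875 half-lives elapse, leaving f ≈ 0.0776 of each dose.
Accumulation ratio R = 1/(1 − f) ≈ 1/0.9224 ≈ 1.0841.
Single-dose peak C₀ = D/Vd = 1445/178 ≈ 8.118 mcg/mL.
Cmax,ss = C₀/(1 − f) ≈ 8.118/0.9224 ≈ 8.801 mcg/mL.
Peak 8.8 mcg/mL vs MTC 13 mcg/mL: below toxic threshold.

8.8 mcg/mL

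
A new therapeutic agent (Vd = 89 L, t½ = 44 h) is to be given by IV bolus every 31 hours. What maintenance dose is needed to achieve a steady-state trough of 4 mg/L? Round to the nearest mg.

224 mg

τ/t½ = 31/44 ≈ 0.70455, so f = (1/2)^(31/44) ≈ 0.613636.
Cmin,ss = (D/Vd)·f/(1−f), so D = Cmin,ss·Vd·(1−f)/f.
D = 4 × 89 × (1−f)/f ≈ 4 × 89 × 0.62963 ≈ 224.15 mg.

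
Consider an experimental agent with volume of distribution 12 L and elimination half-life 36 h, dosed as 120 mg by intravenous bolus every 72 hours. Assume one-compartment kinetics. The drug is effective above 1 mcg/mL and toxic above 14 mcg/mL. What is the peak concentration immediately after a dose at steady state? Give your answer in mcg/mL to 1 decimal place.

13.3 mcg/mL

τ = 72 h = 2 half-lives, so f = (1/2)^2 = 0.25.
At steady state, R = 1/(1 − 0.25) = 4/3.
Single-dose peak C₀ = D/Vd = 120/12 = 10 mcg/mL.
Steady-state peak Cmax,ss = C₀·R = 10 × 4/3 ≈ 13.333 mcg/mL.
Peak 13.3 mcg/mL vs MTC 14 mcg/mL: below toxic threshold.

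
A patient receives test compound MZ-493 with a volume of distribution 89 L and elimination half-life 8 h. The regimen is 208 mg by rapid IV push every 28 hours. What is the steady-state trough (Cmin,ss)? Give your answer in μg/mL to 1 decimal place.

τ/t½ = 28/8 ≈ 3.5, so fraction remaining f = (1/2)^(28/8) ≈ 0.0884.
Accumulation ratio R = 1/(1 − f) ≈ 1/0.9116 ≈ 1.0970.
Single-dose peak C₀ = D/Vd = 208/89 ≈ 2.337 μg/mL.
Cmax,ss = C₀/(1 − f) ≈ 2.337/0.9116 ≈ 2.564 μg/mL.
One interval later, Cmin,ss = Cmax,ss·e^(−kτ) ≈ 2.564 × 0.0884 ≈ 0.227 μg/mL.

0.2 μg/mL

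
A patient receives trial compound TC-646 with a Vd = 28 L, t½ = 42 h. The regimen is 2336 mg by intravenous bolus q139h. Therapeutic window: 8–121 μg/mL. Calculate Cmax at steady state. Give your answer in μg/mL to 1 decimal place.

Over one 139-h interval, 139/42 ≈ 3.3095 half-lives elapse, leaving f ≈ 0.1009 of each dose.
Accumulation ratio R = 1/(1 − f) ≈ 1/0.8991 ≈ 1.1122.
Each bolus raises the concentration by D/Vd = 2336/28 ≈ 83.429 μg/mL.
Cmax,ss = C₀/(1 − f) ≈ 83.429/0.8991 ≈ 92.792 μg/mL.
Peak 92.8 μg/mL vs MTC 121 μg/mL: below toxic threshold.

92.8 μg/mL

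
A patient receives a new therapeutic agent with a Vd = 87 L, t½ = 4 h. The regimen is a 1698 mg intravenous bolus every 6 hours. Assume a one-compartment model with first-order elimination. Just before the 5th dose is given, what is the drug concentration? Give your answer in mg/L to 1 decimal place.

f = (1/2)^(τ/t½) = (1/2)^(6/4) ≈ 0.3536.
C₀ = D/Vd = 1698/87 ≈ 19.517 mg/L.
Before the 5th dose, 4 doses have been given. Superposition: Cmin = C₀·(f + f² + … + f^4).
≈ 19.517 × (0.3536 + 0.1250 + 0.0442 + 0.0156) ≈ 19.517 × 0.5384 ≈ 10.508 mg/L.

10.5 mg/L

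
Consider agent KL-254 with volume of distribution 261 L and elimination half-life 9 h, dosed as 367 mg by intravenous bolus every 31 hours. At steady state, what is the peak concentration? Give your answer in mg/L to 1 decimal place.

1.5 mg/L

τ/t½ = 31/9 ≈ 3.4444, so fraction remaining f = (1/2)^(31/9) ≈ 0.0919.
At steady state, accumulation factor R = 1/(1 − e^(−kτ)) ≈ 1.1012.
Single-dose peak C₀ = D/Vd = 367/261 ≈ 1.406 mg/L.
Steady-state peak Cmax,ss = C₀·R ≈ 1.406 × 1.1012 ≈ 1.548 mg/L.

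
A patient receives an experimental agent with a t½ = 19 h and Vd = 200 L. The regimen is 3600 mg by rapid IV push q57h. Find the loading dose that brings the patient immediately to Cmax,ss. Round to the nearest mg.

4114 mg

f = (1/2)^(57/19) ≈ 0.125000; accumulation ratio R = 1/(1−f) ≈ 1.14286.
Loading dose to hit Cmax,ss on first dose: D_load = D_maint·R ≈ 3600 × 1.14286 ≈ 4114.30 mg.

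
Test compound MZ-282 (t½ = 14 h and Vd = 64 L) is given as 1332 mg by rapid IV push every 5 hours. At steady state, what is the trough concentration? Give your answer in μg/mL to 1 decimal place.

74.1 μg/mL

Over one 5-h interval, 5/14 ≈ 0.35714 half-lives elapse, leaving f ≈ 0.7807 of each dose.
At steady state, accumulation factor R = 1/(1 − e^(−kτ)) ≈ 4.5600.
Single-dose peak C₀ = D/Vd = 1332/64 ≈ 20.812 μg/mL.
Cmax,ss = C₀/(1 − f) ≈ 20.812/0.2193 ≈ 94.902 μg/mL.
Steady-state trough Cmin,ss = Cmax,ss·f ≈ 94.902 × 0.7807 ≈ 74.090 μg/mL.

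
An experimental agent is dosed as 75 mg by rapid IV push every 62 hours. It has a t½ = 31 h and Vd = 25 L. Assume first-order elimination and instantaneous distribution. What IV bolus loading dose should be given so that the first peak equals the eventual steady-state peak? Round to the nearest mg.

100 mg

f = (1/2)^(62/31) ≈ 0.250000; accumulation ratio R = 1/(1−f) ≈ 1.33333.
Loading dose to hit Cmax,ss on first dose: D_load = D_maint·R ≈ 75 × 1.33333 ≈ 100.00 mg.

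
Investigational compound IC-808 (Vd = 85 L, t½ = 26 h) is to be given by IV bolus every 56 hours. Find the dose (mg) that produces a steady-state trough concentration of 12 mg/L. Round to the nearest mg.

3519 mg

τ/t½ = 56/26 ≈ 2.1538, so f = (1/2)^(56/26) ≈ 0.224713.
Cmin,ss = (D/Vd)·f/(1−f), so D = Cmin,ss·Vd·(1−f)/f.
D = 12 × 85 × (1−f)/f ≈ 12 × 85 × 3.45012 ≈ 3519.12 mg.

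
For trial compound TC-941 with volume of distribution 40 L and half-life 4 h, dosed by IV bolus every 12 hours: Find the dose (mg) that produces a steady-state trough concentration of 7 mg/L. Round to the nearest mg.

τ/t½ = 12/4 ≈ 3, so f = (1/2)^(12/4) ≈ 0.125000.
Cmin,ss = (D/Vd)·f/(1−f), so D = Cmin,ss·Vd·(1−f)/f.
D = 7 × 40 × (1−f)/f ≈ 7 × 40 × 7.00000 ≈ 1960.00 mg.

1960 mg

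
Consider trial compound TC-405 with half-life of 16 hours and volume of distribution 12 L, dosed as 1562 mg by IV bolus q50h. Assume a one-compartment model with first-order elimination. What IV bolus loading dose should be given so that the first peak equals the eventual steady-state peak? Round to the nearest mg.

1764 mg

f = (1/2)^(50/16) ≈ 0.114626; accumulation ratio R = 1/(1−f) ≈ 1.12947.
Loading dose to hit Cmax,ss on first dose: D_load = D_maint·R ≈ 1562 × 1.12947 ≈ 1764.23 mg.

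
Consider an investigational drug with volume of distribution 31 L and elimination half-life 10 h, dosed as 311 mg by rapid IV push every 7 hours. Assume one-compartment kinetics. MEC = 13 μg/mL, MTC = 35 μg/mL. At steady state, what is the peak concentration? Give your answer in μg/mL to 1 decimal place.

26.1 μg/mL

τ/t½ = 7/10 ≈ 0.7, so fraction remaining f = (1/2)^(7/10) ≈ 0.6156.
Accumulation ratio R = 1/(1 − f) ≈ 1/0.3844 ≈ 2.6015.
Each bolus raises the concentration by D/Vd = 311/31 ≈ 10.032 μg/mL.
Steady-state peak Cmax,ss = C₀·R ≈ 10.032 × 2.6015 ≈ 26.098 μg/mL.
Peak 26.1 μg/mL vs MTC 35 μg/mL: below toxic threshold.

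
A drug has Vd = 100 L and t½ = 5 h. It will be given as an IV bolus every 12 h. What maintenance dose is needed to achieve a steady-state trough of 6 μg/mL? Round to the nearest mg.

τ/t½ = 12/5 ≈ 2.4, so f = (1/2)^(12/5) ≈ 0.189465.
Cmin,ss = (D/Vd)·f/(1−f), so D = Cmin,ss·Vd·(1−f)/f.
D = 6 × 100 × (1−f)/f ≈ 6 × 100 × 4.27802 ≈ 2566.81 mg.

2567 mg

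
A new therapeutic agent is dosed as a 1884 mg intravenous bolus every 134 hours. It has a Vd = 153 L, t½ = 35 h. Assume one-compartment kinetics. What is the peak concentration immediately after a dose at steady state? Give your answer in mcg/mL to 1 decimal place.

k = ln2/t½ = ln2/35 ≈ 0.019804 h⁻¹; fraction remaining f = e^(−kτ) = e^(−0.019804×134) ≈ 0.0704.
At steady state, accumulation factor R = 1/(1 − e^(−kτ)) ≈ 1.0757.
Single-dose peak C₀ = D/Vd = 1884/153 ≈ 12.314 mcg/mL.
Steady-state peak Cmax,ss = C₀·R ≈ 12.314 × 1.0757 ≈ 13.246 mcg/mL.

13.2 mcg/mL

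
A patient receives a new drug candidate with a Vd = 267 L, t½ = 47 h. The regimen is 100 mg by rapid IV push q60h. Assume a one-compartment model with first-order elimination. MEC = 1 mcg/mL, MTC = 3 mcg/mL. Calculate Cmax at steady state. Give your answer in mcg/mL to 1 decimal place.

Over one 60-h interval, 60/47 ≈ 1.2766 half-lives elapse, leaving f ≈ 0.4128 of each dose.
At steady state, accumulation factor R = 1/(1 − e^(−kτ)) ≈ 1.7030.
Single-dose peak C₀ = D/Vd = 100/267 ≈ 0.375 mcg/mL.
Steady-state peak Cmax,ss = C₀·R ≈ 0.375 × 1.7030 ≈ 0.639 mcg/mL.
Peak 0.6 mcg/mL vs MTC 3 mcg/mL: below toxic threshold.

0.6 mcg/mL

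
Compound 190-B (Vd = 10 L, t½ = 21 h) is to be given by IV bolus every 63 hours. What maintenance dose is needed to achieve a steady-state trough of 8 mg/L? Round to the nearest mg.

τ/t½ = 63/21 ≈ 3, so f = (1/2)^(63/21) ≈ 0.125000.
Cmin,ss = (D/Vd)·f/(1−f), so D = Cmin,ss·Vd·(1−f)/f.
D = 8 × 10 × (1−f)/f ≈ 8 × 10 × 7.00000 ≈ 560.00 mg.

560 mg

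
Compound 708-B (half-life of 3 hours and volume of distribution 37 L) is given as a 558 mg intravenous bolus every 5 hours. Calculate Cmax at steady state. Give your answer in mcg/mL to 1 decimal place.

k = ln2/t½ = ln2/3 ≈ 0.231049 h⁻¹; fraction remaining f = e^(−kτ) = e^(−0.231049×5) ≈ 0.3150.
At steady state, accumulation factor R = 1/(1 − e^(−kτ)) ≈ 1.4599.
Each bolus raises the concentration by D/Vd = 558/37 ≈ 15.081 mcg/mL.
Cmax,ss = C₀/(1 − f) ≈ 15.081/0.6850 ≈ 22.016 mcg/mL.

22.0 mcg/mL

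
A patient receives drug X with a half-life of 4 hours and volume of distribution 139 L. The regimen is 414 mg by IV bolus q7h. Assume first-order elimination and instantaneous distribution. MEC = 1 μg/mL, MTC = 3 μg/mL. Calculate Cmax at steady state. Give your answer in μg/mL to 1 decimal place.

Over one 7-h interval, 7/4 ≈ 1.75 half-lives elapse, leaving f ≈ 0.2973 of each dose.
Accumulation ratio R = 1/(1 − f) ≈ 1/0.7027 ≈ 1.4231.
Single-dose peak C₀ = D/Vd = 414/139 ≈ 2.978 μg/mL.
Steady-state peak Cmax,ss = C₀·R ≈ 2.978 × 1.4231 ≈ 4.238 μg/mL.
Peak 4.2 μg/mL vs MTC 3 μg/mL: exceeds toxic threshold.

4.2 μg/mL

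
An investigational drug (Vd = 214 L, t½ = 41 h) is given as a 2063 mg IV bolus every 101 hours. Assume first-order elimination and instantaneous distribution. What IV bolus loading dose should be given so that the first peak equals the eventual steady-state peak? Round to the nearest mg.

f = (1/2)^(101/41) ≈ 0.181317; accumulation ratio R = 1/(1−f) ≈ 1.22147.
Loading dose to hit Cmax,ss on first dose: D_load = D_maint·R ≈ 2063 × 1.22147 ≈ 2519.89 mg.

2520 mg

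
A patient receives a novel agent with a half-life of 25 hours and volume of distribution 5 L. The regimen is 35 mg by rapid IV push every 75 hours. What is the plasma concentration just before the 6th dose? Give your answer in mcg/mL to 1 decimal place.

f = (1/2)^(τ/t½) = (1/2)^(75/25) ≈ 0.1250.
C₀ = D/Vd = 35/5 ≈ 7.000 mcg/mL.
Before the 6th dose, 5 doses have been given. Superposition: Cmin = C₀·(f + f² + … + f^5).
≈ 7.000 × (0.1250 + 0.0156 + 0.0020 + 0.0002 + 0.0000) ≈ 7.000 × 0.1428 ≈ 1.000 mcg/mL.

1.0 mcg/mL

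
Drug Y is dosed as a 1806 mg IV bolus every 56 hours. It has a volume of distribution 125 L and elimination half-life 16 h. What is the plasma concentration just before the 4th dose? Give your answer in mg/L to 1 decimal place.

1.4 mg/L

f = (1/2)^(τ/t½) = (1/2)^(56/16) ≈ 0.0884.
C₀ = D/Vd = 1806/125 ≈ 14.448 mg/L.
Before the 4th dose, 3 doses have been given. Superposition: Cmin = C₀·(f + f² + … + f^3).
≈ 14.448 × (0.0884 + 0.0078 + 0.0007) ≈ 14.448 × 0.0969 ≈ 1.400 mg/L.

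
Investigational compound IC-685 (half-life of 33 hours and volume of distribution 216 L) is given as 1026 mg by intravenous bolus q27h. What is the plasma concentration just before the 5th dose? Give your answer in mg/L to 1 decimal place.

f = (1/2)^(τ/t½) = (1/2)^(27/33) ≈ 0.5672.
C₀ = D/Vd = 1026/216 ≈ 4.750 mg/L.
Before the 5th dose, 4 doses have been given. Superposition: Cmin = C₀·(f + f² + … + f^4).
≈ 4.750 × (0.5672 + 0.3217 + 0.1825 + 0.1035) ≈ 4.750 × 1.1749 ≈ 5.581 mg/L.

5.6 mg/L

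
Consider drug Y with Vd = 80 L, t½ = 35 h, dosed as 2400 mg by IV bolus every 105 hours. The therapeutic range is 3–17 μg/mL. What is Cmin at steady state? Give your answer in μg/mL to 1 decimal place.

τ = 105 h = 3 half-lives, so f = (1/2)^3 = 0.125.
At steady state, R = 1/(1 − 0.125) = 8/7.
Single-dose peak C₀ = D/Vd = 2400/80 = 30 μg/mL.
Steady-state peak Cmax,ss = C₀·R = 30 × 8/7 ≈ 34.286 μg/mL.
Steady-state trough Cmin,ss = Cmax,ss·f ≈ 34.286 × 0.125 ≈ 4.286 μg/mL.
Trough 4.3 μg/mL vs MEC 3 μg/mL: adequate.

4.3 μg/mL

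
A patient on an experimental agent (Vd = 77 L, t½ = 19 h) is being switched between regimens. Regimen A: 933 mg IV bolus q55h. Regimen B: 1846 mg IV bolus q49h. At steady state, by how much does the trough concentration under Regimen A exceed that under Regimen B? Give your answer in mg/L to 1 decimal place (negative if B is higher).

Regimen A: f = (1/2)^(55/19) ≈ 0.1345; Cmin,ss = (933/77)·f/(1−f) ≈ 1.883 mg/L.
Regimen B: f = (1/2)^(49/19) ≈ 0.1674; Cmin,ss = (1846/77)·f/(1−f) ≈ 4.820 mg/L.
Difference ≈ 1.883 − 4.820 ≈ -2.937 mg/L.

-2.9 mg/L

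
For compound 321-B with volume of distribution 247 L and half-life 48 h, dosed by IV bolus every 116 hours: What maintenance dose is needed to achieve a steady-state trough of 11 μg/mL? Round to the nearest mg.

11790 mg

τ/t½ = 116/48 ≈ 2.4167, so f = (1/2)^(116/48) ≈ 0.187288.
Cmin,ss = (D/Vd)·f/(1−f), so D = Cmin,ss·Vd·(1−f)/f.
D = 11 × 247 × (1−f)/f ≈ 11 × 247 × 4.33937 ≈ 11790.07 mg.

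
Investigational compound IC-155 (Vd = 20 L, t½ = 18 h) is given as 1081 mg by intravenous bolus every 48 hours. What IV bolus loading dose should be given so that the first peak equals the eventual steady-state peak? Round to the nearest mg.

1283 mg

f = (1/2)^(48/18) ≈ 0.157490; accumulation ratio R = 1/(1−f) ≈ 1.18693.
Loading dose to hit Cmax,ss on first dose: D_load = D_maint·R ≈ 1081 × 1.18693 ≈ 1283.07 mg.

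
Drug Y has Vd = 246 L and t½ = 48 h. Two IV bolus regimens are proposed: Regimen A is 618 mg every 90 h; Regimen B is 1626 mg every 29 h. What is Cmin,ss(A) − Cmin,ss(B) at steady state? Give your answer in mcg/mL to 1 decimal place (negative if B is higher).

Regimen A: f = (1/2)^(90/48) ≈ 0.2726; Cmin,ss = (618/246)·f/(1−f) ≈ 0.941 mcg/mL.
Regimen B: f = (1/2)^(29/48) ≈ 0.6579; Cmin,ss = (1626/246)·f/(1−f) ≈ 12.711 mcg/mL.
Difference ≈ 0.941 − 12.711 ≈ -11.770 mcg/mL.

-11.8 mcg/mL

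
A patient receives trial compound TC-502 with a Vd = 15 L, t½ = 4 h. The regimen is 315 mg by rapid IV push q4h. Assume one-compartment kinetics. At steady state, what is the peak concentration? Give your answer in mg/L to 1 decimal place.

τ = 4 h = 1 half-life, so f = (1/2)^1 = 0.5.
At steady state, R = 1/(1 − 0.5) = 2/1.
Single-dose peak C₀ = D/Vd = 315/15 = 21 mg/L.
Steady-state peak Cmax,ss = C₀·R = 21 × 2/1 ≈ 42.000 mg/L.

42.0 mg/L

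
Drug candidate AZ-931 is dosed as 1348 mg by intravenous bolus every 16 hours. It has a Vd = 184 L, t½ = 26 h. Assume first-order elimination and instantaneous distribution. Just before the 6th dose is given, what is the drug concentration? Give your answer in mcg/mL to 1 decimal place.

f = (1/2)^(τ/t½) = (1/2)^(16/26) ≈ 0.6528.
C₀ = D/Vd = 1348/184 ≈ 7.326 mcg/mL.
Before the 6th dose, 5 doses have been given. Superposition: Cmin = C₀·(f + f² + … + f^5).
≈ 7.326 × (0.6528 + 0.4261 + 0.2782 + 0.1816 + 0.1185) ≈ 7.326 × 1.6572 ≈ 12.141 mcg/mL.

12.1 mcg/mL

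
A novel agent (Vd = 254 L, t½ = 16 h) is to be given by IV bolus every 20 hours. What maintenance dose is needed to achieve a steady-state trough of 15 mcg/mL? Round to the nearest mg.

τ/t½ = 20/16 ≈ 1.25, so f = (1/2)^(20/16) ≈ 0.420448.
Cmin,ss = (D/Vd)·f/(1−f), so D = Cmin,ss·Vd·(1−f)/f.
D = 15 × 254 × (1−f)/f ≈ 15 × 254 × 1.37842 ≈ 5251.78 mg.

5252 mg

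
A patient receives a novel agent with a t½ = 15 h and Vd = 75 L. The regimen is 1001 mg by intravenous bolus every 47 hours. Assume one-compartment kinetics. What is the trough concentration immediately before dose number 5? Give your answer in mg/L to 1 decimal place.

f = (1/2)^(τ/t½) = (1/2)^(47/15) ≈ 0.1140.
C₀ = D/Vd = 1001/75 ≈ 13.347 mg/L.
Before the 5th dose, 4 doses have been given. Superposition: Cmin = C₀·(f + f² + … + f^4).
≈ 13.347 × (0.1140 + 0.0130 + 0.0015 + 0.0002) ≈ 13.347 × 0.1287 ≈ 1.718 mg/L.

1.7 mg/L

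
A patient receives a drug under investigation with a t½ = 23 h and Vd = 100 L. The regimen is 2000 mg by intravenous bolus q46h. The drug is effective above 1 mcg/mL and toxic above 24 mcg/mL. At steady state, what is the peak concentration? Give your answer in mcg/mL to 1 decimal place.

τ = 46 h = 2 half-lives, so f = (1/2)^2 = 0.25.
Accumulation ratio R = 1/(1 − f) = 1/0.75 = 4/3.
Single-dose peak C₀ = D/Vd = 2000/100 = 20 mcg/mL.
Steady-state peak Cmax,ss = C₀·R = 20 × 4/3 ≈ 26.667 mcg/mL.
Peak 26.7 mcg/mL vs MTC 24 mcg/mL: exceeds toxic threshold.

26.7 mcg/mL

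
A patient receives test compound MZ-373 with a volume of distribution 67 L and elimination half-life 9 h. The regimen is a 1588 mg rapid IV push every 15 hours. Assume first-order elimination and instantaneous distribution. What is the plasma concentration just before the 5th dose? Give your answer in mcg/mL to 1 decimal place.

f = (1/2)^(τ/t½) = (1/2)^(15/9) ≈ 0.3150.
C₀ = D/Vd = 1588/67 ≈ 23.701 mcg/mL.
Before the 5th dose, 4 doses have been given. Superposition: Cmin = C₀·(f + f² + … + f^4).
≈ 23.701 × (0.3150 + 0.0992 + 0.0313 + 0.0098) ≈ 23.701 × 0.4553 ≈ 10.791 mcg/mL.

10.8 mcg/mL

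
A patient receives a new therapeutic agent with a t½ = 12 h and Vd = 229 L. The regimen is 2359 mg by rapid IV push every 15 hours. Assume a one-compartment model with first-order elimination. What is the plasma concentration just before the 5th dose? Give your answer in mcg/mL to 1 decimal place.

f = (1/2)^(τ/t½) = (1/2)^(15/12) ≈ 0.4204.
C₀ = D/Vd = 2359/229 ≈ 10.301 mcg/mL.
Before the 5th dose, 4 doses have been given. Superposition: Cmin = C₀·(f + f² + … + f^4).
≈ 10.301 × (0.4204 + 0.1767 + 0.0743 + 0.0312) ≈ 10.301 × 0.7026 ≈ 7.237 mcg/mL.

7.2 mcg/mL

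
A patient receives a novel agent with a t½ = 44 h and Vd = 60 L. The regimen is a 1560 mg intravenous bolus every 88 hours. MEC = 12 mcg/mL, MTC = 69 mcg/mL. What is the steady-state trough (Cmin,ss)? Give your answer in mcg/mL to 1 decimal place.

8.7 mcg/mL

The dosing interval is 2 half-lives, so f = 2^(−2) = 0.25.
Accumulation ratio R = 1/(1 − f) = 1/0.75 = 4/3.
Single-dose peak C₀ = D/Vd = 1560/60 = 26 mcg/mL.
Steady-state peak Cmax,ss = C₀·R = 26 × 4/3 ≈ 34.667 mcg/mL.
Steady-state trough Cmin,ss = Cmax,ss·f ≈ 34.667 × 0.25 ≈ 8.667 mcg/mL.
Trough 8.7 mcg/mL vs MEC 12 mcg/mL: subtherapeutic.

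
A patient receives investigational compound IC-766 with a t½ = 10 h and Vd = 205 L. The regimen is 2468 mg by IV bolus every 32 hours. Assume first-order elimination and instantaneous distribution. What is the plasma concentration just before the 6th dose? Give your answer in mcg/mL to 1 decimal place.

f = (1/2)^(τ/t½) = (1/2)^(32/10) ≈ 0.1088.
C₀ = D/Vd = 2468/205 ≈ 12.039 mcg/mL.
Before the 6th dose, 5 doses have been given. Superposition: Cmin = C₀·(f + f² + … + f^5).
≈ 12.039 × (0.1088 + 0.0118 + 0.0013 + 0.0001 + 0.0000) ≈ 12.039 × 0.1220 ≈ 1.469 mcg/mL.

1.5 mcg/mL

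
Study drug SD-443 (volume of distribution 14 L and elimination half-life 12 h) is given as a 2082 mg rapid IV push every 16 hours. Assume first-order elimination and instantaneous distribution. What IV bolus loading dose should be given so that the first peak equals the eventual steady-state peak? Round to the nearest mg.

f = (1/2)^(16/12) ≈ 0.396850; accumulation ratio R = 1/(1−f) ≈ 1.65796.
Loading dose to hit Cmax,ss on first dose: D_load = D_maint·R ≈ 2082 × 1.65796 ≈ 3451.87 mg.

3452 mg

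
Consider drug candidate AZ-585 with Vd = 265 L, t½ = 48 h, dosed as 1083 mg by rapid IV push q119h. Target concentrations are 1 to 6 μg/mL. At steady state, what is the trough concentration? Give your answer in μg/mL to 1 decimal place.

k = ln2/t½ = ln2/48 ≈ 0.014441 h⁻¹; fraction remaining f = e^(−kτ) = e^(−0.014441×119) ≈ 0.1793.
Single-dose peak C₀ = D/Vd = 1083/265 ≈ 4.087 μg/mL.
Steady-state trough Cmin,ss = C₀·f/(1−f) ≈ 4.087 × 0.1793/0.8207 ≈ 0.893 μg/mL.
Trough 0.9 μg/mL vs MEC 1 μg/mL: subtherapeutic.

0.9 μg/mL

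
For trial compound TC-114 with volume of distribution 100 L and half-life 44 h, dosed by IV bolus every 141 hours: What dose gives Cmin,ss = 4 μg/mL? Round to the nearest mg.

τ/t½ = 141/44 ≈ 3.2045, so f = (1/2)^(141/44) ≈ 0.108477.
Cmin,ss = (D/Vd)·f/(1−f), so D = Cmin,ss·Vd·(1−f)/f.
D = 4 × 100 × (1−f)/f ≈ 4 × 100 × 8.21854 ≈ 3287.42 mg.

3287 mg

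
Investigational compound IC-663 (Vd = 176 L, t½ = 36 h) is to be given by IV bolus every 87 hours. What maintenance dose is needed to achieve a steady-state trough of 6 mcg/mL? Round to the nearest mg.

4582 mg

τ/t½ = 87/36 ≈ 2.4167, so f = (1/2)^(87/36) ≈ 0.187288.
Cmin,ss = (D/Vd)·f/(1−f), so D = Cmin,ss·Vd·(1−f)/f.
D = 6 × 176 × (1−f)/f ≈ 6 × 176 × 4.33937 ≈ 4582.37 mg.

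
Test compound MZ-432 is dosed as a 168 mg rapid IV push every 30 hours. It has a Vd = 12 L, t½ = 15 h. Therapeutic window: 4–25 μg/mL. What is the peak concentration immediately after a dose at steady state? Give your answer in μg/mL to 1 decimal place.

The dosing interval is 2 half-lives, so f = 2^(−2) = 0.25.
Accumulation ratio R = 1/(1 − f) = 1/0.75 = 4/3.
Single-dose peak C₀ = D/Vd = 168/12 = 14 μg/mL.
Steady-state peak Cmax,ss = C₀·R = 14 × 4/3 ≈ 18.667 μg/mL.
Peak 18.7 μg/mL vs MTC 25 μg/mL: below toxic threshold.

18.7 μg/mL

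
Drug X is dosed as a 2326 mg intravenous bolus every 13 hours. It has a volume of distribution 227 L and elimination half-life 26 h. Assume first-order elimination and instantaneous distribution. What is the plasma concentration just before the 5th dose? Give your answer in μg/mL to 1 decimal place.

18.6 μg/mL

f = (1/2)^(τ/t½) = (1/2)^(13/26) ≈ 0.7071.
C₀ = D/Vd = 2326/227 ≈ 10.247 μg/mL.
Before the 5th dose, 4 doses have been given. Superposition: Cmin = C₀·(f + f² + … + f^4).
≈ 10.247 × (0.7071 + 0.5000 + 0.3535 + 0.2500) ≈ 10.247 × 1.8106 ≈ 18.553 μg/mL.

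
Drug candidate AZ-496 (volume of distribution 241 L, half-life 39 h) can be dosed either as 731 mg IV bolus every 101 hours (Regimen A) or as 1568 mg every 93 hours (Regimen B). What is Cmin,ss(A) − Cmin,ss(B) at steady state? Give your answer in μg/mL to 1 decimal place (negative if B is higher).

-0.9 μg/mL

Regimen A: f = (1/2)^(101/39) ≈ 0.1661; Cmin,ss = (731/241)·f/(1−f) ≈ 0.604 μg/mL.
Regimen B: f = (1/2)^(93/39) ≈ 0.1915; Cmin,ss = (1568/241)·f/(1−f) ≈ 1.541 μg/mL.
Difference ≈ 0.604 − 1.541 ≈ -0.937 μg/mL.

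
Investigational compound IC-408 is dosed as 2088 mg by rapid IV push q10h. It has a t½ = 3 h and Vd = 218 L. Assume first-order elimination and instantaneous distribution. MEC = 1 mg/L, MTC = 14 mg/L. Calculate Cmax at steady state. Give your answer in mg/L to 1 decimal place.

Over one 10-h interval, 10/3 ≈ 3.3333 half-lives elapse, leaving f ≈ 0.0992 of each dose.
At steady state, accumulation factor R = 1/(1 − e^(−kτ)) ≈ 1.1101.
Each bolus raises the concentration by D/Vd = 2088/218 ≈ 9.578 mg/L.
Cmax,ss = C₀/(1 − f) ≈ 9.578/0.9008 ≈ 10.633 mg/L.
Peak 10.6 mg/L vs MTC 14 mg/L: below toxic threshold.

10.6 mg/L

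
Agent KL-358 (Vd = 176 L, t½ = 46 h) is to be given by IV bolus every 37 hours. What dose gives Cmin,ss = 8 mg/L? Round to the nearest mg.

1051 mg

τ/t½ = 37/46 ≈ 0.80435, so f = (1/2)^(37/46) ≈ 0.572621.
Cmin,ss = (D/Vd)·f/(1−f), so D = Cmin,ss·Vd·(1−f)/f.
D = 8 × 176 × (1−f)/f ≈ 8 × 176 × 0.74636 ≈ 1050.87 mg.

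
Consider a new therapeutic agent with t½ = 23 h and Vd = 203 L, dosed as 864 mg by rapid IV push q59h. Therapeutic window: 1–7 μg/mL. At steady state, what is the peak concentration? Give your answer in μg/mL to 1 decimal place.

τ/t½ = 59/23 ≈ 2.5652, so fraction remaining f = (1/2)^(59/23) ≈ 0.1690.
At steady state, accumulation factor R = 1/(1 − e^(−kτ)) ≈ 1.2034.
Single-dose peak C₀ = D/Vd = 864/203 ≈ 4.256 μg/mL.
Cmax,ss = C₀/(1 − f) ≈ 4.256/0.8310 ≈ 5.122 μg/mL.
Peak 5.1 μg/mL vs MTC 7 μg/mL: below toxic threshold.

5.1 μg/mL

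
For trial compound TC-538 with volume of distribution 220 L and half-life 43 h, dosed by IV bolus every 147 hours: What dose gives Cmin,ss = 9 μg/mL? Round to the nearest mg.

19192 mg

τ/t½ = 147/43 ≈ 3.4186, so f = (1/2)^(147/43) ≈ 0.093518.
Cmin,ss = (D/Vd)·f/(1−f), so D = Cmin,ss·Vd·(1−f)/f.
D = 9 × 220 × (1−f)/f ≈ 9 × 220 × 9.69313 ≈ 19192.40 mg.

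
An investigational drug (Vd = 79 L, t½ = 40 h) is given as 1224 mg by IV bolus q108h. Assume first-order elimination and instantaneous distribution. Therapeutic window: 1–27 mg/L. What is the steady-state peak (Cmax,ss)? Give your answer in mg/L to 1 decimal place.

18.3 mg/L

k = ln2/t½ = ln2/40 ≈ 0.017329 h⁻¹; fraction remaining f = e^(−kτ) = e^(−0.017329×108) ≈ 0.1539.
Accumulation ratio R = 1/(1 − f) ≈ 1/0.8461 ≈ 1.1819.
Single-dose peak C₀ = D/Vd = 1224/79 ≈ 15.494 mg/L.
Steady-state peak Cmax,ss = C₀·R ≈ 15.494 × 1.1819 ≈ 18.312 mg/L.
Peak 18.3 mg/L vs MTC 27 mg/L: below toxic threshold.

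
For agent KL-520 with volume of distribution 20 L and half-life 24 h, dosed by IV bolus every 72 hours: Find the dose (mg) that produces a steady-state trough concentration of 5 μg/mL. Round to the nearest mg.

τ/t½ = 72/24 ≈ 3, so f = (1/2)^(72/24) ≈ 0.125000.
Cmin,ss = (D/Vd)·f/(1−f), so D = Cmin,ss·Vd·(1−f)/f.
D = 5 × 20 × (1−f)/f ≈ 5 × 20 × 7.00000 ≈ 700.00 mg.

700 mg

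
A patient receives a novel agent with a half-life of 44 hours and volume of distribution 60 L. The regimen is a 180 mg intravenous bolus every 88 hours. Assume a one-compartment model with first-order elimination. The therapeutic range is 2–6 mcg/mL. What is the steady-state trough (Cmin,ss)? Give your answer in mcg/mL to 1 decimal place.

τ = 88 h = 2 half-lives, so f = (1/2)^2 = 0.25.
At steady state, R = 1/(1 − 0.25) = 4/3.
Single-dose peak C₀ = D/Vd = 180/60 = 3 mcg/mL.
Steady-state peak Cmax,ss = C₀·R = 3 × 4/3 ≈ 4.000 mcg/mL.
Steady-state trough Cmin,ss = Cmax,ss·f ≈ 4.000 × 0.25 ≈ 1.000 mcg/mL.
Trough 1.0 mcg/mL vs MEC 2 mcg/mL: subtherapeutic.

1.0 mcg/mL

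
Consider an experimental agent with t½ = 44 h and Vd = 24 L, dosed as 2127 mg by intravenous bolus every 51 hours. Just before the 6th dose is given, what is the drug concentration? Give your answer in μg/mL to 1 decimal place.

f = (1/2)^(τ/t½) = (1/2)^(51/44) ≈ 0.4478.
C₀ = D/Vd = 2127/24 ≈ 88.625 μg/mL.
Before the 6th dose, 5 doses have been given. Superposition: Cmin = C₀·(f + f² + … + f^5).
≈ 88.625 × (0.4478 + 0.2005 + 0.0898 + 0.0402 + 0.0180) ≈ 88.625 × 0.7963 ≈ 70.572 μg/mL.

70.6 μg/mL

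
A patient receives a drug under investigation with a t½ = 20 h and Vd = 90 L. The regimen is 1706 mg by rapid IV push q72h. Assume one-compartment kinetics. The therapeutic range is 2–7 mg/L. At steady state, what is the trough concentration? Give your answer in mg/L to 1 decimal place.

1.7 mg/L

τ/t½ = 72/20 ≈ 3.6, so fraction remaining f = (1/2)^(72/20) ≈ 0.0825.
Each bolus raises the concentration by D/Vd = 1706/90 ≈ 18.956 mg/L.
Steady-state trough Cmin,ss = C₀·f/(1−f) ≈ 18.956 × 0.0825/0.9175 ≈ 1.704 mg/L.
Trough 1.7 mg/L vs MEC 2 mg/L: subtherapeutic.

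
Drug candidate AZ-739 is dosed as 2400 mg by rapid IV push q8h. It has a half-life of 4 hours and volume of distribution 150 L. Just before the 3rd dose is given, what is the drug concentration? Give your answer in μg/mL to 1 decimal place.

5.0 μg/mL

f = (1/2)^(τ/t½) = (1/2)^(8/4) ≈ 0.2500.
C₀ = D/Vd = 2400/150 ≈ 16.000 μg/mL.
Before the 3rd dose, 2 doses have been given. Superposition: Cmin = C₀·(f + f²).
≈ 16.000 × (0.2500 + 0.0625) ≈ 16.000 × 0.3125 ≈ 5.000 μg/mL.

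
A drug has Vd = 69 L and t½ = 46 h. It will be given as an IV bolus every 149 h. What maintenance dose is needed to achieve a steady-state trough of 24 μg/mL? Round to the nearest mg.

τ/t½ = 149/46 ≈ 3.2391, so f = (1/2)^(149/46) ≈ 0.105907.
Cmin,ss = (D/Vd)·f/(1−f), so D = Cmin,ss·Vd·(1−f)/f.
D = 24 × 69 × (1−f)/f ≈ 24 × 69 × 8.44225 ≈ 13980.37 mg.

13980 mg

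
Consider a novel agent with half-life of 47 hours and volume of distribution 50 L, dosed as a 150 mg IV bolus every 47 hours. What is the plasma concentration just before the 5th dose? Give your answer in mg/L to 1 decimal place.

f = (1/2)^(τ/t½) = (1/2)^(47/47) ≈ 0.5000.
C₀ = D/Vd = 150/50 ≈ 3.000 mg/L.
Before the 5th dose, 4 doses have been given. Superposition: Cmin = C₀·(f + f² + … + f^4).
≈ 3.000 × (0.5000 + 0.2500 + 0.1250 + 0.0625) ≈ 3.000 × 0.9375 ≈ 2.812 mg/L.

2.8 mg/L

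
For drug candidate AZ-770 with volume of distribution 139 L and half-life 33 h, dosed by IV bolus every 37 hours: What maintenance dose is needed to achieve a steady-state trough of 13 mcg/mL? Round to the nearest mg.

τ/t½ = 37/33 ≈ 1.1212, so f = (1/2)^(37/33) ≈ 0.459707.
Cmin,ss = (D/Vd)·f/(1−f), so D = Cmin,ss·Vd·(1−f)/f.
D = 13 × 139 × (1−f)/f ≈ 13 × 139 × 1.17530 ≈ 2123.77 mg.

2124 mg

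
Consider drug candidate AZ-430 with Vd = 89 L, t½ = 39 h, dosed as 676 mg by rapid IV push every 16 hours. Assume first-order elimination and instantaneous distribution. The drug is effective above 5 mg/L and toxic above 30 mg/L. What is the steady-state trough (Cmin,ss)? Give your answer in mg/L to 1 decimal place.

k = ln2/t½ = ln2/39 ≈ 0.017773 h⁻¹; fraction remaining f = e^(−kτ) = e^(−0.017773×16) ≈ 0.7525.
Each bolus raises the concentration by D/Vd = 676/89 ≈ 7.596 mg/L.
Steady-state trough Cmin,ss = C₀·f/(1−f) ≈ 7.596 × 0.7525/0.2475 ≈ 23.095 mg/L.
Trough 23.1 mg/L vs MEC 5 mg/L: adequate.

23.1 mg/L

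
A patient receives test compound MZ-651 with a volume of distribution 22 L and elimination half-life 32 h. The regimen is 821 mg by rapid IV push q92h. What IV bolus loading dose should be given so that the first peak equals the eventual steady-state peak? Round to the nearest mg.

951 mg

f = (1/2)^(92/32) ≈ 0.136313; accumulation ratio R = 1/(1−f) ≈ 1.15783.
Loading dose to hit Cmax,ss on first dose: D_load = D_maint·R ≈ 821 × 1.15783 ≈ 950.58 mg.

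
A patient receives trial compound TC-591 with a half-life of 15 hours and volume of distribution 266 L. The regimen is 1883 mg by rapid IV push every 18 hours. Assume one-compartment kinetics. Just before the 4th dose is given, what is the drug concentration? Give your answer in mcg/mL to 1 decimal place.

f = (1/2)^(τ/t½) = (1/2)^(18/15) ≈ 0.4353.
C₀ = D/Vd = 1883/266 ≈ 7.079 mcg/mL.
Before the 4th dose, 3 doses have been given. Superposition: Cmin = C₀·(f + f² + … + f^3).
≈ 7.079 × (0.4353 + 0.1895 + 0.0825) ≈ 7.079 × 0.7073 ≈ 5.007 mcg/mL.

5.0 mcg/mL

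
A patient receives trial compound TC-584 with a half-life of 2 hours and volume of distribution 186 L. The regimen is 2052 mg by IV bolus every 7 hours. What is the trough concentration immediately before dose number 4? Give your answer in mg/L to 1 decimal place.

f = (1/2)^(τ/t½) = (1/2)^(7/2) ≈ 0.0884.
C₀ = D/Vd = 2052/186 ≈ 11.032 mg/L.
Before the 4th dose, 3 doses have been given. Superposition: Cmin = C₀·(f + f² + … + f^3).
≈ 11.032 × (0.0884 + 0.0078 + 0.0007) ≈ 11.032 × 0.0969 ≈ 1.069 mg/L.

1.1 mg/L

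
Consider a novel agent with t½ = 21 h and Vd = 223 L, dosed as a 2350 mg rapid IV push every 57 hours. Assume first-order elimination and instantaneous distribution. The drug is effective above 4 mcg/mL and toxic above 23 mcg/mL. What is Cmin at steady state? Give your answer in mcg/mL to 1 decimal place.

1.9 mcg/mL

τ/t½ = 57/21 ≈ 2.7143, so fraction remaining f = (1/2)^(57/21) ≈ 0.1524.
Single-dose peak C₀ = D/Vd = 2350/223 ≈ 10.538 mcg/mL.
Steady-state trough Cmin,ss = C₀·f/(1−f) ≈ 10.538 × 0.1524/0.8476 ≈ 1.895 mcg/mL.
Trough 1.9 mcg/mL vs MEC 4 mcg/mL: subtherapeutic.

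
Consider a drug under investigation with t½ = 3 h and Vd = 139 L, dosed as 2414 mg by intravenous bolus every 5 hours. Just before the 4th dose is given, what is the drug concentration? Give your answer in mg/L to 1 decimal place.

7.7 mg/L

f = (1/2)^(τ/t½) = (1/2)^(5/3) ≈ 0.3150.
C₀ = D/Vd = 2414/139 ≈ 17.367 mg/L.
Before the 4th dose, 3 doses have been given. Superposition: Cmin = C₀·(f + f² + … + f^3).
≈ 17.367 × (0.3150 + 0.0992 + 0.0313) ≈ 17.367 × 0.4455 ≈ 7.737 mg/L.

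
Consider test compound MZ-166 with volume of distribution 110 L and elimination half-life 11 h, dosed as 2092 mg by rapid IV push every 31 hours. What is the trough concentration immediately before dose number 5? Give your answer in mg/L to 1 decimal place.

3.1 mg/L

f = (1/2)^(τ/t½) = (1/2)^(31/11) ≈ 0.1418.
C₀ = D/Vd = 2092/110 ≈ 19.018 mg/L.
Before the 5th dose, 4 doses have been given. Superposition: Cmin = C₀·(f + f² + … + f^4).
≈ 19.018 × (0.1418 + 0.0201 + 0.0029 + 0.0004) ≈ 19.018 × 0.1652 ≈ 3.142 mg/L.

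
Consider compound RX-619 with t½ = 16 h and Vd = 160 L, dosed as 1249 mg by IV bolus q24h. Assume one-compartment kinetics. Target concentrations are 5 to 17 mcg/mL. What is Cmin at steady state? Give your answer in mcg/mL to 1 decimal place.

4.3 mcg/mL

τ/t½ = 24/16 ≈ 1.5, so fraction remaining f = (1/2)^(24/16) ≈ 0.3536.
At steady state, accumulation factor R = 1/(1 − e^(−kτ)) ≈ 1.5470.
Each bolus raises the concentration by D/Vd = 1249/160 ≈ 7.806 mcg/mL.
Steady-state peak Cmax,ss = C₀·R ≈ 7.806 × 1.5470 ≈ 12.076 mcg/mL.
Steady-state trough Cmin,ss = Cmax,ss·f ≈ 12.076 × 0.3536 ≈ 4.270 mcg/mL.
Trough 4.3 mcg/mL vs MEC 5 mcg/mL: subtherapeutic.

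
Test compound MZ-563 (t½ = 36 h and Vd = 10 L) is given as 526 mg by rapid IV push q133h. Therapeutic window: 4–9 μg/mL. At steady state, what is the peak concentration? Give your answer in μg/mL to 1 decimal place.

57.0 μg/mL

τ/t½ = 133/36 ≈ 3.6944, so fraction remaining f = (1/2)^(133/36) ≈ 0.0772.
At steady state, accumulation factor R = 1/(1 − e^(−kτ)) ≈ 1.0837.
Single-dose peak C₀ = D/Vd = 526/10 ≈ 52.600 μg/mL.
Cmax,ss = C₀/(1 − f) ≈ 52.600/0.9228 ≈ 57.000 μg/mL.
Peak 57.0 μg/mL vs MTC 9 μg/mL: exceeds toxic threshold.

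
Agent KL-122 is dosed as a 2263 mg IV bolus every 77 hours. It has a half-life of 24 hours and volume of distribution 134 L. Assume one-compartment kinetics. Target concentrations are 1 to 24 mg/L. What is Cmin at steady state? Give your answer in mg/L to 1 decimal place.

2.0 mg/L

k = ln2/t½ = ln2/24 ≈ 0.028881 h⁻¹; fraction remaining f = e^(−kτ) = e^(−0.028881×77) ≈ 0.1082.
At steady state, accumulation factor R = 1/(1 − e^(−kτ)) ≈ 1.1213.
Single-dose peak C₀ = D/Vd = 2263/134 ≈ 16.888 mg/L.
Steady-state peak Cmax,ss = C₀·R ≈ 16.888 × 1.1213 ≈ 18.937 mg/L.
Steady-state trough Cmin,ss = Cmax,ss·f ≈ 18.937 × 0.1082 ≈ 2.049 mg/L.
Trough 2.0 mg/L vs MEC 1 mg/L: adequate.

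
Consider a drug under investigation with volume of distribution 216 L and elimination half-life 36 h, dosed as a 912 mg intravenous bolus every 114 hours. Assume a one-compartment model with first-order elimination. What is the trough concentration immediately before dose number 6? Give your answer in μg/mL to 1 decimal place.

f = (1/2)^(τ/t½) = (1/2)^(114/36) ≈ 0.1114.
C₀ = D/Vd = 912/216 ≈ 4.222 μg/mL.
Before the 6th dose, 5 doses have been given. Superposition: Cmin = C₀·(f + f² + … + f^5).
≈ 4.222 × (0.1114 + 0.0124 + 0.0014 + 0.0002 + 0.0000) ≈ 4.222 × 0.1254 ≈ 0.529 μg/mL.

0.5 μg/mL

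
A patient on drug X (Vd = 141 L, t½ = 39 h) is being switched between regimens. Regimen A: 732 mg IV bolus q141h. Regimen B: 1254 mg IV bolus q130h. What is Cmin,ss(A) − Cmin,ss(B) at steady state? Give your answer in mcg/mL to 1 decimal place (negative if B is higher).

-0.5 mcg/mL

Regimen A: f = (1/2)^(141/39) ≈ 0.0816; Cmin,ss = (732/141)·f/(1−f) ≈ 0.461 mcg/mL.
Regimen B: f = (1/2)^(130/39) ≈ 0.0992; Cmin,ss = (1254/141)·f/(1−f) ≈ 0.979 mcg/mL.
Difference ≈ 0.461 − 0.979 ≈ -0.518 mcg/mL.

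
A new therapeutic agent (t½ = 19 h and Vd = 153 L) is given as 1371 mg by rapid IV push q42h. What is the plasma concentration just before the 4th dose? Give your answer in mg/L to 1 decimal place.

2.4 mg/L

f = (1/2)^(τ/t½) = (1/2)^(42/19) ≈ 0.2161.
C₀ = D/Vd = 1371/153 ≈ 8.961 mg/L.
Before the 4th dose, 3 doses have been given. Superposition: Cmin = C₀·(f + f² + … + f^3).
≈ 8.961 × (0.2161 + 0.0467 + 0.0101) ≈ 8.961 × 0.2729 ≈ 2.445 mg/L.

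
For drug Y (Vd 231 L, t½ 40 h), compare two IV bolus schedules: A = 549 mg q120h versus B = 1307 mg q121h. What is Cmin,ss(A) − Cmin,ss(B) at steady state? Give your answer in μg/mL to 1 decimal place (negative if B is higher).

-0.5 μg/mL

Regimen A: f = (1/2)^(120/40) ≈ 0.1250; Cmin,ss = (549/231)·f/(1−f) ≈ 0.340 μg/mL.
Regimen B: f = (1/2)^(121/40) ≈ 0.1229; Cmin,ss = (1307/231)·f/(1−f) ≈ 0.793 μg/mL.
Difference ≈ 0.340 − 0.793 ≈ -0.453 μg/mL.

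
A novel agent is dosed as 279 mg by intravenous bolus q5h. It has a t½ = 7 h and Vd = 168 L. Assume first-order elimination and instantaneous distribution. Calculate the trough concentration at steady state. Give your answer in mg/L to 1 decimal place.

k = ln2/t½ = ln2/7 ≈ 0.099021 h⁻¹; fraction remaining f = e^(−kτ) = e^(−0.099021×5) ≈ 0.6095.
At steady state, accumulation factor R = 1/(1 − e^(−kτ)) ≈ 2.5608.
Single-dose peak C₀ = D/Vd = 279/168 ≈ 1.661 mg/L.
Steady-state peak Cmax,ss = C₀·R ≈ 1.661 × 2.5608 ≈ 4.253 mg/L.
Steady-state trough Cmin,ss = Cmax,ss·f ≈ 4.253 × 0.6095 ≈ 2.592 mg/L.

2.6 mg/L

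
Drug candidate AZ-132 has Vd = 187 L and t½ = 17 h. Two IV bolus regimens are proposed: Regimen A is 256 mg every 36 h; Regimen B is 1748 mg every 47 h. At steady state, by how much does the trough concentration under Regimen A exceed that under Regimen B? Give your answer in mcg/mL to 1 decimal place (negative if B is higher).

-1.2 mcg/mL

Regimen A: f = (1/2)^(36/17) ≈ 0.2304; Cmin,ss = (256/187)·f/(1−f) ≈ 0.410 mcg/mL.
Regimen B: f = (1/2)^(47/17) ≈ 0.1471; Cmin,ss = (1748/187)·f/(1−f) ≈ 1.612 mcg/mL.
Difference ≈ 0.410 − 1.612 ≈ -1.202 mcg/mL.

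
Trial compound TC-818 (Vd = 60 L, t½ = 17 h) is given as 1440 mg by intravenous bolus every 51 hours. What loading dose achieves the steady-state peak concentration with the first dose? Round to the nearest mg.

1646 mg

f = (1/2)^(51/17) ≈ 0.125000; accumulation ratio R = 1/(1−f) ≈ 1.14286.
Loading dose to hit Cmax,ss on first dose: D_load = D_maint·R ≈ 1440 × 1.14286 ≈ 1645.72 mg.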